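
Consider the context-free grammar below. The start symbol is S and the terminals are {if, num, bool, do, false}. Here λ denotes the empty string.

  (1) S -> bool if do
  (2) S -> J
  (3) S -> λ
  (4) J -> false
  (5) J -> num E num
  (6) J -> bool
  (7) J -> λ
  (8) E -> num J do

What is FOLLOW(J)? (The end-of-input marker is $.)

FIRST(J): from J->false we get {false}; from J->num E num we get {num}; from J->bool we get {bool}; from J->λ we get {λ}. So FIRST(J) = {λ, bool, false, num}.
FIRST(E): from E->num J do we get {num}. So FIRST(E) = {num}.
FIRST(S): from S->bool if do we get {bool}; from S->J we get {λ, bool, false, num}; from S->λ we get {λ}. So FIRST(S) = {λ, bool, false, num}.
FOLLOW(S) includes $ since S is the start symbol.
FOLLOW(S): S appears on no right-hand side. Thus FOLLOW(S) = {$}.
FOLLOW(J): in S->J, the suffix after J is empty, so FOLLOW(J) ⊇ FOLLOW(S) = {$}; in E->num J do, J is followed by do with FIRST {do}. Thus FOLLOW(J) = {$, do}.
FOLLOW(E): in J->num E num, E is followed by num with FIRST {num}. Thus FOLLOW(E) = {num}.

{$, do}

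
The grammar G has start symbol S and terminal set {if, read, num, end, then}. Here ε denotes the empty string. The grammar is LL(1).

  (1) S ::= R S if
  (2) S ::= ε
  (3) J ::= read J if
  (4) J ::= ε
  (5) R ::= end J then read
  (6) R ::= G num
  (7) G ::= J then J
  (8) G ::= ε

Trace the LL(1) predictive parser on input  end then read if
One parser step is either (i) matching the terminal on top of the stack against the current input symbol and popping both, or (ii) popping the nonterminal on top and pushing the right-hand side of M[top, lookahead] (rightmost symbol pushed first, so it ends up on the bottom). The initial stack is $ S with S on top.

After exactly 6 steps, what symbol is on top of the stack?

     Stack                   Input               Action
  1  $ S                     end then read if $  expand S ::= R S if
  2  $ if S R                end then read if $  expand R ::= end J then read
  3  $ if S read then J end  end then read if $  match end
  4  $ if S read then J      then read if $      expand J ::= ε
  5  $ if S read then        then read if $      match then
  6  $ if S read             read if $           match read
Stack after step 6: $ if S (top = S).

S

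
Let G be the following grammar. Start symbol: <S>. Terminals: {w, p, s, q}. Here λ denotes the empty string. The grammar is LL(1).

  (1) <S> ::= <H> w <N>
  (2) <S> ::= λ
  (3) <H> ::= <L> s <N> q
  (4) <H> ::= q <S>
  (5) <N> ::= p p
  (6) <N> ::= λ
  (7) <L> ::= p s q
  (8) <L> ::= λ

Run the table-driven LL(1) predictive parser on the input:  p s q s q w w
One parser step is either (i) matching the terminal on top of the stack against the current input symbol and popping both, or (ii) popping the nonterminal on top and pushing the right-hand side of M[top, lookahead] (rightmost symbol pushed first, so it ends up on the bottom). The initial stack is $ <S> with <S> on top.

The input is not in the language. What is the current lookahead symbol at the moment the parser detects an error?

w

      Stack                  Input            Action
   1  $ <S>                  p s q s q w w $  expand <S> ::= <H> w <N>
   2  $ <N> w <H>            p s q s q w w $  expand <H> ::= <L> s <N> q
   3  $ <N> w q <N> s <L>    p s q s q w w $  expand <L> ::= p s q
   4  $ <N> w q <N> s q s p  p s q s q w w $  match p
   5  $ <N> w q <N> s q s    s q s q w w $    match s
   6  $ <N> w q <N> s q      q s q w w $      match q
   7  $ <N> w q <N> s        s q w w $        match s
   8  $ <N> w q <N>          q w w $          expand <N> ::= λ
   9  $ <N> w q              q w w $          match q
  10  $ <N> w                w w $            match w
  11  $ <N>                  w $              expand <N> ::= λ
  12  $                      w $              error: stack empty but input remains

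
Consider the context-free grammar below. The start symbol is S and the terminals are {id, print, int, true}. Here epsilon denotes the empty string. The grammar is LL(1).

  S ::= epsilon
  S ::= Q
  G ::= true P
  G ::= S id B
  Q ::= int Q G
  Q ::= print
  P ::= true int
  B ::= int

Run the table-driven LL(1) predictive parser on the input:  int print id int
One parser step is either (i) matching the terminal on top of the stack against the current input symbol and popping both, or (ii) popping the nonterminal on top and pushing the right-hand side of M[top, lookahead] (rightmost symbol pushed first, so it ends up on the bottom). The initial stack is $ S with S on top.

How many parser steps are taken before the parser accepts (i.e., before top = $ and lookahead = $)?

      Stack      Input               Action
   1  $ S        int print id int $  expand S ::= Q
   2  $ Q        int print id int $  expand Q ::= int Q G
   3  $ G Q int  int print id int $  match int
   4  $ G Q      print id int $      expand Q ::= print
   5  $ G print  print id int $      match print
   6  $ G        id int $            expand G ::= S id B
   7  $ B id S   id int $            expand S ::= epsilon
   8  $ B id     id int $            match id
   9  $ B        int $               expand B ::= int
  10  $ int      int $               match int
Accept reached after 10 steps.

10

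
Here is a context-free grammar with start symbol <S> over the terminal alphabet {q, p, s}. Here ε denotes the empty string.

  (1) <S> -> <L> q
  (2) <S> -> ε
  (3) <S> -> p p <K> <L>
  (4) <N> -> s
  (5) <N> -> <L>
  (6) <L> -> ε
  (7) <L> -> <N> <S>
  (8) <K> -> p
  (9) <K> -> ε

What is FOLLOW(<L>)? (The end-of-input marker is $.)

FIRST(<K>) = {ε, p}
FIRST(<S>) = {ε, p, q, s}  (via <L> q)
FIRST(<N>) = {ε, p, q, s}  (via <L>)
FIRST(<L>) = {ε, p, q, s}  (via <N> <S>)
FOLLOW(<S>) includes $ since <S> is the start symbol.
FOLLOW(<S>): in <L>-><N> <S>, the suffix after <S> is empty, so FOLLOW(<S>) ⊇ FOLLOW(<L>) = {$, p, q, s}. Thus FOLLOW(<S>) = {$, p, q, s}.
FOLLOW(<K>): in <S>->p p <K> <L>, <K> is followed by <L> with FIRST {ε, p, q, s}; in <S>->p p <K> <L>, the suffix after <K> is nullable, so FOLLOW(<K>) ⊇ FOLLOW(<S>) = {$, p, q, s}. Thus FOLLOW(<K>) = {$, p, q, s}.
FOLLOW(<N>): in <L>-><N> <S>, <N> is followed by <S> with FIRST {ε, p, q, s}; in <L>-><N> <S>, the suffix after <N> is nullable, so FOLLOW(<N>) ⊇ FOLLOW(<L>) = {$, p, q, s}. Thus FOLLOW(<N>) = {$, p, q, s}.
FOLLOW(<L>): in <S>-><L> q, <L> is followed by q with FIRST {q}; in <S>->p p <K> <L>, the suffix after <L> is empty, so FOLLOW(<L>) ⊇ FOLLOW(<S>) = {$, p, q, s}; in <N>-><L>, the suffix after <L> is empty, so FOLLOW(<L>) ⊇ FOLLOW(<N>) = {$, p, q, s}. Thus FOLLOW(<L>) = {$, p, q, s}.

{$, p, q, s}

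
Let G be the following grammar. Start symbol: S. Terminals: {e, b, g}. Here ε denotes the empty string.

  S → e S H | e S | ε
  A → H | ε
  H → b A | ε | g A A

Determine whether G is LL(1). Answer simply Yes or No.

No

FIRST(S) = {ε, e}
FIRST(A) = {ε, b, g}
FIRST(H) = {ε, b, g}
FOLLOW(S) = {$, b, g}
FOLLOW(A) = {$, b, g}
FOLLOW(H) = {$, b, g}
Cell M[A, $] receives both A → H and A → ε — the grammar is not LL(1).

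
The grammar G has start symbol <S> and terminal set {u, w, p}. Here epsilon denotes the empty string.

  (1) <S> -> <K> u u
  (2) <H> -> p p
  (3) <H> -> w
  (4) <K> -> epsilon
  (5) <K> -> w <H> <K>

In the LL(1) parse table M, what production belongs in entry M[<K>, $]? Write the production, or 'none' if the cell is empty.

none

FIRST(<H>) = {p, w}
FIRST(<K>) = {epsilon, w}
FIRST(<S>) = {u, w}  (via <K> u u)
FOLLOW(<S>) includes $ since <S> is the start symbol.
FOLLOW(<K>): in <S>-><K> u u, <K> is followed by u u with FIRST {u}; in <K>->w <H> <K>, the suffix after <K> is empty (adds nothing new). Thus FOLLOW(<K>) = {u}.
For <K> -> epsilon: FIRST(epsilon) = {epsilon}, so it goes in M[<K>, t] for t ∈ {}; since epsilon ∈ FIRST, also for every t ∈ FOLLOW(<K>) = {u}.
For <K> -> w <H> <K>: FIRST(w <H> <K>) = {w}, so it goes in M[<K>, t] for t ∈ {w}.
None of these place a production in M[<K>, $].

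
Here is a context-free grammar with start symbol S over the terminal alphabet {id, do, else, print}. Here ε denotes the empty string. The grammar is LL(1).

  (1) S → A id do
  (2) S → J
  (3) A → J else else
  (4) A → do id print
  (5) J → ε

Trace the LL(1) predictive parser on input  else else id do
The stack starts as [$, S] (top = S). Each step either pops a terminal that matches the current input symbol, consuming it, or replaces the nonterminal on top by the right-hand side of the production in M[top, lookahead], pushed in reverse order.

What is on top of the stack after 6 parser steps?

step 1: stack=$ S  input=else else id do $  — expand S → A id do
step 2: stack=$ do id A  input=else else id do $  — expand A → J else else
step 3: stack=$ do id else else J  input=else else id do $  — expand J → ε
step 4: stack=$ do id else else  input=else else id do $  — match else
step 5: stack=$ do id else  input=else id do $  — match else
step 6: stack=$ do id  input=id do $  — match id
Stack after step 6: $ do (top = do).

do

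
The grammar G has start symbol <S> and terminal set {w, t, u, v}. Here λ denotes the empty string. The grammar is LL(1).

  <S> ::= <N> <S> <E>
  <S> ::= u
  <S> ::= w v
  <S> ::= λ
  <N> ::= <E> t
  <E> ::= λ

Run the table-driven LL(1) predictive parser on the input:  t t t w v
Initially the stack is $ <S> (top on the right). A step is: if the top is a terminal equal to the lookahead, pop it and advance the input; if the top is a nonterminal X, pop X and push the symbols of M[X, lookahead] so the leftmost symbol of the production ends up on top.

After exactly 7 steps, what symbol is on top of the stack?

     Stack                Input        Action
  1  $ <S>                t t t w v $  expand <S> ::= <N> <S> <E>
  2  $ <E> <S> <N>        t t t w v $  expand <N> ::= <E> t
  3  $ <E> <S> t <E>      t t t w v $  expand <E> ::= λ
  4  $ <E> <S> t          t t t w v $  match t
  5  $ <E> <S>            t t w v $    expand <S> ::= <N> <S> <E>
  6  $ <E> <E> <S> <N>    t t w v $    expand <N> ::= <E> t
  7  $ <E> <E> <S> t <E>  t t w v $    expand <E> ::= λ
Stack after step 7: $ <E> <E> <S> t (top = t).

t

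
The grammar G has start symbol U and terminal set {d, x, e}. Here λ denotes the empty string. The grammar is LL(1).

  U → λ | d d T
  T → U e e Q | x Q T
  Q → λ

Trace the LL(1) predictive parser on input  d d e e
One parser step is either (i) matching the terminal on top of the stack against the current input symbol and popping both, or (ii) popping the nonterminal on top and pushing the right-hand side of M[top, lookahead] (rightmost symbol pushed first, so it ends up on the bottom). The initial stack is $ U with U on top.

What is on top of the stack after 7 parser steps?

Q

     Stack      Input      Action
  1  $ U        d d e e $  expand U → d d T
  2  $ T d d    d d e e $  match d
  3  $ T d      d e e $    match d
  4  $ T        e e $      expand T → U e e Q
  5  $ Q e e U  e e $      expand U → λ
  6  $ Q e e    e e $      match e
  7  $ Q e      e $        match e
Stack after step 7: $ Q (top = Q).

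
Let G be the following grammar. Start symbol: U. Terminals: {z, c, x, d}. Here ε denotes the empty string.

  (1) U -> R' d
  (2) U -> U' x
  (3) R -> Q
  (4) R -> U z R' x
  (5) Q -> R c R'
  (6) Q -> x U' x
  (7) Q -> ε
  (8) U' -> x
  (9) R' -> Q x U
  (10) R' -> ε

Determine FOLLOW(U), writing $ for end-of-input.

FIRST(U'): from U'->x we get {x}. So FIRST(U') = {x}.
FIRST(U): from U->R' d we get {c, d, x}; from U->U' x we get {x}. So FIRST(U) = {c, d, x}.
FIRST(R): from R->Q we get {ε, c, d, x}; from R->U z R' x we get {c, d, x}. So FIRST(R) = {ε, c, d, x}.
FIRST(Q): from Q->R c R' we get {c, d, x}; from Q->x U' x we get {x}; from Q->ε we get {ε}. So FIRST(Q) = {ε, c, d, x}.
FIRST(R'): from R'->Q x U we get {c, d, x}; from R'->ε we get {ε}. So FIRST(R') = {ε, c, d, x}.
FOLLOW(U) includes $ since U is the start symbol.
FOLLOW(R): in Q->R c R', R is followed by c R' with FIRST {c}. Thus FOLLOW(R) = {c}.
FOLLOW(Q): in R->Q, the suffix after Q is empty, so FOLLOW(Q) ⊇ FOLLOW(R) = {c}; in R'->Q x U, Q is followed by x U with FIRST {x}. Thus FOLLOW(Q) = {c, x}.
FOLLOW(U'): in U->U' x, U' is followed by x with FIRST {x}; in Q->x U' x, U' is followed by x with FIRST {x}. Thus FOLLOW(U') = {x}.
FOLLOW(R'): in U->R' d, R' is followed by d with FIRST {d}; in R->U z R' x, R' is followed by x with FIRST {x}; in Q->R c R', the suffix after R' is empty, so FOLLOW(R') ⊇ FOLLOW(Q) = {c, x}. Thus FOLLOW(R') = {c, d, x}.
FOLLOW(U): in R->U z R' x, U is followed by z R' x with FIRST {z}; in R'->Q x U, the suffix after U is empty, so FOLLOW(U) ⊇ FOLLOW(R') = {c, d, x}. Thus FOLLOW(U) = {$, c, d, x, z}.

{$, c, d, x, z}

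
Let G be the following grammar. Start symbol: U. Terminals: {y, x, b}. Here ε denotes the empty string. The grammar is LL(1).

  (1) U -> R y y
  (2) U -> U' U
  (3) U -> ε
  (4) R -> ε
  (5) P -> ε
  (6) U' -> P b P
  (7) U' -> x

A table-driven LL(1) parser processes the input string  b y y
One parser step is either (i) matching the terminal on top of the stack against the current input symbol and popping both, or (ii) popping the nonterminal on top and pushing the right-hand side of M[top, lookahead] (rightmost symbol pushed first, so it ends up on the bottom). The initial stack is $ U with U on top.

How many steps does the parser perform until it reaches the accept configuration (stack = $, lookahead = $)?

     Stack      Input    Action
  1  $ U        b y y $  expand U -> U' U
  2  $ U U'     b y y $  expand U' -> P b P
  3  $ U P b P  b y y $  expand P -> ε
  4  $ U P b    b y y $  match b
  5  $ U P      y y $    expand P -> ε
  6  $ U        y y $    expand U -> R y y
  7  $ y y R    y y $    expand R -> ε
  8  $ y y      y y $    match y
  9  $ y        y $      match y
Accept reached after 9 steps.

9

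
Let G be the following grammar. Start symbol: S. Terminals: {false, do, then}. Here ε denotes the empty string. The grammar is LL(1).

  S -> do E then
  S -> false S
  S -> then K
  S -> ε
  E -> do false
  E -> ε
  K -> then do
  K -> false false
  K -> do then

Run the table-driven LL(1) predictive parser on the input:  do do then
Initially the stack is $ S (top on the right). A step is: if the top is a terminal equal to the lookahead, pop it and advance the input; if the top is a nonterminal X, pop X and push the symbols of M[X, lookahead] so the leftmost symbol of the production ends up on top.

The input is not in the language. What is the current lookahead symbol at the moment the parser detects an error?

     Stack            Input         Action
  1  $ S              do do then $  expand S -> do E then
  2  $ then E do      do do then $  match do
  3  $ then E         do then $     expand E -> do false
  4  $ then false do  do then $     match do
  5  $ then false     then $        error: top is terminal false but lookahead is then

then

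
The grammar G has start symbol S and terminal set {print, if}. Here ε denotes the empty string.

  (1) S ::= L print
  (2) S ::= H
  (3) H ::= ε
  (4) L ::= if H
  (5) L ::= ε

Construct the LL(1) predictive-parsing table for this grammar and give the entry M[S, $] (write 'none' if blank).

S ::= H

FIRST(H): from H::=ε we get {ε}. So FIRST(H) = {ε}.
FIRST(L): from L::=if H we get {if}; from L::=ε we get {ε}. So FIRST(L) = {ε, if}.
FIRST(S): from S::=L print we get {if, print}; from S::=H we get {ε}. So FIRST(S) = {ε, if, print}.
FOLLOW(S) includes $ since S is the start symbol.
FOLLOW(S): S appears on no right-hand side. Thus FOLLOW(S) = {$}.
For S ::= L print: FIRST(L print) = {if, print}, so it goes in M[S, t] for t ∈ {if, print}.
For S ::= H: FIRST(H) = {ε}, so it goes in M[S, t] for t ∈ {}; since ε ∈ FIRST, also for every t ∈ FOLLOW(S) = {$}.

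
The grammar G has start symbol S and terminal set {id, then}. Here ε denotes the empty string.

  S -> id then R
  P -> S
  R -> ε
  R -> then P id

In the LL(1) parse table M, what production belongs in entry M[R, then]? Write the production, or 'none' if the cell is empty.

FIRST(S): from S->id then R we get {id}. So FIRST(S) = {id}.
FIRST(R): from R->ε we get {ε}; from R->then P id we get {then}. So FIRST(R) = {ε, then}.
FIRST(P): from P->S we get {id}. So FIRST(P) = {id}.
FOLLOW(S) includes $ since S is the start symbol.
FOLLOW(S): in P->S, the suffix after S is empty, so FOLLOW(S) ⊇ FOLLOW(P) = {id}. Thus FOLLOW(S) = {$, id}.
FOLLOW(R): in S->id then R, the suffix after R is empty, so FOLLOW(R) ⊇ FOLLOW(S) = {$, id}. Thus FOLLOW(R) = {$, id}.
For R -> ε: FIRST(ε) = {ε}, so it goes in M[R, t] for t ∈ {}; since ε ∈ FIRST, also for every t ∈ FOLLOW(R) = {$, id}.
For R -> then P id: FIRST(then P id) = {then}, so it goes in M[R, t] for t ∈ {then}.

R -> then P id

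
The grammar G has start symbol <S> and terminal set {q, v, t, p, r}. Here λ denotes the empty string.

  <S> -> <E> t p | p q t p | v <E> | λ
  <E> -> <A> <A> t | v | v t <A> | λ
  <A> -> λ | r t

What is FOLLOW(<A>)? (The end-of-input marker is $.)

{$, r, t}

FIRST(<A>) = {λ, r}
FIRST(<E>) = {λ, r, t, v}  (via <A> <A> t)
FIRST(<S>) = {λ, p, r, t, v}  (via <E> t p)
FOLLOW(<S>) includes $ since <S> is the start symbol.
FOLLOW(<S>): <S> appears on no right-hand side. Thus FOLLOW(<S>) = {$}.
FOLLOW(<E>): in <S>-><E> t p, <E> is followed by t p with FIRST {t}; in <S>->v <E>, the suffix after <E> is empty, so FOLLOW(<E>) ⊇ FOLLOW(<S>) = {$}. Thus FOLLOW(<E>) = {$, t}.
FOLLOW(<A>): in <E>-><A> <A> t (occurrence 1), <A> is followed by <A> t with FIRST {r, t}; in <E>-><A> <A> t (occurrence 2), <A> is followed by t with FIRST {t}; in <E>->v t <A>, the suffix after <A> is empty, so FOLLOW(<A>) ⊇ FOLLOW(<E>) = {$, t}. Thus FOLLOW(<A>) = {$, r, t}.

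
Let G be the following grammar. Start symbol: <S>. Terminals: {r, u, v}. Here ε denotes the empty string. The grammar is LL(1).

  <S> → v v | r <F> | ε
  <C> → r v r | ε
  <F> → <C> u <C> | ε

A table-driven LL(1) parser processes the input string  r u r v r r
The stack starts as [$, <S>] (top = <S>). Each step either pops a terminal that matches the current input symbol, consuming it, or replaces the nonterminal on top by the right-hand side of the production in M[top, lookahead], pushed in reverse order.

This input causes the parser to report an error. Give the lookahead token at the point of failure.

r

step 1: stack=$ <S>  input=r u r v r r $  — expand <S> → r <F>
step 2: stack=$ <F> r  input=r u r v r r $  — match r
step 3: stack=$ <F>  input=u r v r r $  — expand <F> → <C> u <C>
step 4: stack=$ <C> u <C>  input=u r v r r $  — expand <C> → ε
step 5: stack=$ <C> u  input=u r v r r $  — match u
step 6: stack=$ <C>  input=r v r r $  — expand <C> → r v r
step 7: stack=$ r v r  input=r v r r $  — match r
step 8: stack=$ r v  input=v r r $  — match v
step 9: stack=$ r  input=r r $  — match r
step 10: stack=$  input=r $  — error: stack empty but input remains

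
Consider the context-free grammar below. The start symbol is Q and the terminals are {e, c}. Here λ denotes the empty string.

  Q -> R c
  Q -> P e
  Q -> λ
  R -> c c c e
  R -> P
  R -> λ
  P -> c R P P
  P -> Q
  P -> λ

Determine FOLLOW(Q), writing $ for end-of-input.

FIRST(Q) = {λ, c, e}  (via R c, P e)
FIRST(P) = {λ, c, e}  (via Q)
FIRST(R) = {λ, c, e}  (via P)
FOLLOW(Q) includes $ since Q is the start symbol.
FOLLOW(Q): in P->Q, the suffix after Q is empty, so FOLLOW(Q) ⊇ FOLLOW(P) = {c, e}. Thus FOLLOW(Q) = {$, c, e}.
FOLLOW(R): in Q->R c, R is followed by c with FIRST {c}; in P->c R P P, R is followed by P P with FIRST {λ, c, e}; in P->c R P P, the suffix after R is nullable, so FOLLOW(R) ⊇ FOLLOW(P) = {c, e}. Thus FOLLOW(R) = {c, e}.
FOLLOW(P): in Q->P e, P is followed by e with FIRST {e}; in R->P, the suffix after P is empty, so FOLLOW(P) ⊇ FOLLOW(R) = {c, e}; in P->c R P P (occurrence 1), P is followed by P with FIRST {λ, c, e}; in P->c R P P (occurrence 1), the suffix after P is nullable (adds nothing new); in P->c R P P (occurrence 2), the suffix after P is empty (adds nothing new). Thus FOLLOW(P) = {c, e}.

{$, c, e}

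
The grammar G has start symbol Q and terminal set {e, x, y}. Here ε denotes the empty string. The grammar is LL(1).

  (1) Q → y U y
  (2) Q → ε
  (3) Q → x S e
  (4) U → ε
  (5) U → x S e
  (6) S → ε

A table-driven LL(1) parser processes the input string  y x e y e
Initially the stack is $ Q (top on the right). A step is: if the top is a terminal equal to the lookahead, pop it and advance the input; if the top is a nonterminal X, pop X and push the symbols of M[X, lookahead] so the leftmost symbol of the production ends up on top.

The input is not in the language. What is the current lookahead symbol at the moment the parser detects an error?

e

step 1: stack=$ Q  input=y x e y e $  — expand Q → y U y
step 2: stack=$ y U y  input=y x e y e $  — match y
step 3: stack=$ y U  input=x e y e $  — expand U → x S e
step 4: stack=$ y e S x  input=x e y e $  — match x
step 5: stack=$ y e S  input=e y e $  — expand S → ε
step 6: stack=$ y e  input=e y e $  — match e
step 7: stack=$ y  input=y e $  — match y
step 8: stack=$  input=e $  — error: stack empty but input remains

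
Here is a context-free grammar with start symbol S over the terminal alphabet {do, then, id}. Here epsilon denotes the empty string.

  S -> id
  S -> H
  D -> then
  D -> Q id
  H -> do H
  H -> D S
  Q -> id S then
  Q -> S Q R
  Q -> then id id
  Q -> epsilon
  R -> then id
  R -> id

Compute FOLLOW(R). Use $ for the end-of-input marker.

FIRST(R): from R->then id we get {then}; from R->id we get {id}. So FIRST(R) = {id, then}.
FIRST(S): from S->id we get {id}; from S->H we get {do, id, then}. So FIRST(S) = {do, id, then}.
FIRST(Q): from Q->id S then we get {id}; from Q->S Q R we get {do, id, then}; from Q->then id id we get {then}; from Q->epsilon we get {epsilon}. So FIRST(Q) = {epsilon, do, id, then}.
FIRST(D): from D->then we get {then}; from D->Q id we get {do, id, then}. So FIRST(D) = {do, id, then}.
FIRST(H): from H->do H we get {do}; from H->D S we get {do, id, then}. So FIRST(H) = {do, id, then}.
FOLLOW(S) includes $ since S is the start symbol.
FOLLOW(D): in H->D S, D is followed by S with FIRST {do, id, then}. Thus FOLLOW(D) = {do, id, then}.
FOLLOW(Q): in D->Q id, Q is followed by id with FIRST {id}; in Q->S Q R, Q is followed by R with FIRST {id, then}. Thus FOLLOW(Q) = {id, then}.
FOLLOW(R): in Q->S Q R, the suffix after R is empty, so FOLLOW(R) ⊇ FOLLOW(Q) = {id, then}. Thus FOLLOW(R) = {id, then}.
FOLLOW(S): in H->D S, the suffix after S is empty, so FOLLOW(S) ⊇ FOLLOW(H) = {$, do, id, then}; in Q->id S then, S is followed by then with FIRST {then}; in Q->S Q R, S is followed by Q R with FIRST {do, id, then}. Thus FOLLOW(S) = {$, do, id, then}.
FOLLOW(H): in S->H, the suffix after H is empty, so FOLLOW(H) ⊇ FOLLOW(S) = {$, do, id, then}; in H->do H, the suffix after H is empty (adds nothing new). Thus FOLLOW(H) = {$, do, id, then}.

{id, then}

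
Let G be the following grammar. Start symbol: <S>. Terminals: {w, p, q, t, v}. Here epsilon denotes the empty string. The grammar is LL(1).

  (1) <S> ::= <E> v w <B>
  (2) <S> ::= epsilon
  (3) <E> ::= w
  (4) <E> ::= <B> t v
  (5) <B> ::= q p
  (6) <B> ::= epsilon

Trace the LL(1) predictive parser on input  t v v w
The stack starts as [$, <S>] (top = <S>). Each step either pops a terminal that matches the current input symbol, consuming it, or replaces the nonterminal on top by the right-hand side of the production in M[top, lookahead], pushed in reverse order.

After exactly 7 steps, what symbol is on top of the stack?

     Stack              Input      Action
  1  $ <S>              t v v w $  expand <S> ::= <E> v w <B>
  2  $ <B> w v <E>      t v v w $  expand <E> ::= <B> t v
  3  $ <B> w v v t <B>  t v v w $  expand <B> ::= epsilon
  4  $ <B> w v v t      t v v w $  match t
  5  $ <B> w v v        v v w $    match v
  6  $ <B> w v          v w $      match v
  7  $ <B> w            w $        match w
Stack after step 7: $ <B> (top = <B>).

<B>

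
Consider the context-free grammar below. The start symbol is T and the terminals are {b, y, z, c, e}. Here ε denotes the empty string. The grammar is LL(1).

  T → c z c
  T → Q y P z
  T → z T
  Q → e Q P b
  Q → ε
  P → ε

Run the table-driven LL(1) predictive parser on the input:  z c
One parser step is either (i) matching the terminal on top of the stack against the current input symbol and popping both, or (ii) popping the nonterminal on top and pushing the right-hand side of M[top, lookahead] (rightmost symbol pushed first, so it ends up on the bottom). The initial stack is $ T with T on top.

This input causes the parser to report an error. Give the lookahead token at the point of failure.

     Stack    Input  Action
  1  $ T      z c $  expand T → z T
  2  $ T z    z c $  match z
  3  $ T      c $    expand T → c z c
  4  $ c z c  c $    match c
  5  $ c z    $      error: top is terminal z but lookahead is $

$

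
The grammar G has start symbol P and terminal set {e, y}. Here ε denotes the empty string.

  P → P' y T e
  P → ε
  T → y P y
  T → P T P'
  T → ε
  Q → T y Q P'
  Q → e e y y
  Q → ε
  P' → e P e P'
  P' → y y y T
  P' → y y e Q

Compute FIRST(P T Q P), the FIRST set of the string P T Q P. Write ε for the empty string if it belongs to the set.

FIRST(P'): from P'→e P e P' we get {e}; from P'→y y y T we get {y}; from P'→y y e Q we get {y}. So FIRST(P') = {e, y}.
FIRST(P): from P→P' y T e we get {e, y}; from P→ε we get {ε}. So FIRST(P) = {ε, e, y}.
FIRST(T): from T→y P y we get {y}; from T→P T P' we get {e, y}; from T→ε we get {ε}. So FIRST(T) = {ε, e, y}.
FIRST(Q): from Q→T y Q P' we get {e, y}; from Q→e e y y we get {e}; from Q→ε we get {ε}. So FIRST(Q) = {ε, e, y}.
FIRST(P T Q P): take FIRST of each symbol in turn, carrying on past any symbol whose FIRST contains ε; result {ε, e, y}.

{ε, e, y}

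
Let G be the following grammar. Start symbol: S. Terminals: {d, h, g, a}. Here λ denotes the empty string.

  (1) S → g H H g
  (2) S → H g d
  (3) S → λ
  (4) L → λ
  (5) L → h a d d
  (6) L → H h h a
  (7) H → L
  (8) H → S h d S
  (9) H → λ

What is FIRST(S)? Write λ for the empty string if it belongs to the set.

FIRST(S): from S→g H H g we get {g}; from S→H g d we get {g, h}; from S→λ we get {λ}. So FIRST(S) = {λ, g, h}.
FIRST(L): from L→λ we get {λ}; from L→h a d d we get {h}; from L→H h h a we get {g, h}. So FIRST(L) = {λ, g, h}.
FIRST(H): from H→L we get {λ, g, h}; from H→S h d S we get {g, h}; from H→λ we get {λ}. So FIRST(H) = {λ, g, h}.

{λ, g, h}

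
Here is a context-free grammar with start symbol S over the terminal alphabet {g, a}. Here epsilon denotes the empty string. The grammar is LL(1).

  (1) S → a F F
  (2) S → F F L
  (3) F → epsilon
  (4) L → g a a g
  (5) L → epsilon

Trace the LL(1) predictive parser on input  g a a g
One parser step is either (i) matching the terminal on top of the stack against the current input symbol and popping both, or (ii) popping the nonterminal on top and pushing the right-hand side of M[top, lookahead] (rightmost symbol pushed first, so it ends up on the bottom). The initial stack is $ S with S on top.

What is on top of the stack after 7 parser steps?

g

step 1: stack=$ S  input=g a a g $  — expand S → F F L
step 2: stack=$ L F F  input=g a a g $  — expand F → epsilon
step 3: stack=$ L F  input=g a a g $  — expand F → epsilon
step 4: stack=$ L  input=g a a g $  — expand L → g a a g
step 5: stack=$ g a a g  input=g a a g $  — match g
step 6: stack=$ g a a  input=a a g $  — match a
step 7: stack=$ g a  input=a g $  — match a
Stack after step 7: $ g (top = g).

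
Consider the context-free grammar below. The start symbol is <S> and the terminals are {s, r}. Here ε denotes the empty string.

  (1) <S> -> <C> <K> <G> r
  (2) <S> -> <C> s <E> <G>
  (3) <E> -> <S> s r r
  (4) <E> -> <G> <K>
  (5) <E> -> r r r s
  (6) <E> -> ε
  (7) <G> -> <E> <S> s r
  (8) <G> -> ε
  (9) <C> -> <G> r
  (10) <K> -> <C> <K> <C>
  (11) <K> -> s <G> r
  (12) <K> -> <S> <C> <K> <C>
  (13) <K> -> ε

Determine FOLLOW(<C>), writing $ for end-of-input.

{$, r, s}

FIRST(<S>): from <S>-><C> <K> <G> r we get {r, s}; from <S>-><C> s <E> <G> we get {r, s}. So FIRST(<S>) = {r, s}.
FIRST(<E>): from <E>-><S> s r r we get {r, s}; from <E>-><G> <K> we get {ε, r, s}; from <E>->r r r s we get {r}; from <E>->ε we get {ε}. So FIRST(<E>) = {ε, r, s}.
FIRST(<G>): from <G>-><E> <S> s r we get {r, s}; from <G>->ε we get {ε}. So FIRST(<G>) = {ε, r, s}.
FIRST(<C>): from <C>-><G> r we get {r, s}. So FIRST(<C>) = {r, s}.
FIRST(<K>): from <K>-><C> <K> <C> we get {r, s}; from <K>->s <G> r we get {s}; from <K>-><S> <C> <K> <C> we get {r, s}; from <K>->ε we get {ε}. So FIRST(<K>) = {ε, r, s}.
FOLLOW(<S>) includes $ since <S> is the start symbol.
FOLLOW(<S>): in <E>-><S> s r r, <S> is followed by s r r with FIRST {s}; in <G>-><E> <S> s r, <S> is followed by s r with FIRST {s}; in <K>-><S> <C> <K> <C>, <S> is followed by <C> <K> <C> with FIRST {r, s}. Thus FOLLOW(<S>) = {$, r, s}.
FOLLOW(<E>): in <S>-><C> s <E> <G>, <E> is followed by <G> with FIRST {ε, r, s}; in <S>-><C> s <E> <G>, the suffix after <E> is nullable, so FOLLOW(<E>) ⊇ FOLLOW(<S>) = {$, r, s}; in <G>-><E> <S> s r, <E> is followed by <S> s r with FIRST {r, s}. Thus FOLLOW(<E>) = {$, r, s}.
FOLLOW(<G>): in <S>-><C> <K> <G> r, <G> is followed by r with FIRST {r}; in <S>-><C> s <E> <G>, the suffix after <G> is empty, so FOLLOW(<G>) ⊇ FOLLOW(<S>) = {$, r, s}; in <E>-><G> <K>, <G> is followed by <K> with FIRST {ε, r, s}; in <E>-><G> <K>, the suffix after <G> is nullable, so FOLLOW(<G>) ⊇ FOLLOW(<E>) = {$, r, s}; in <C>-><G> r, <G> is followed by r with FIRST {r}; in <K>->s <G> r, <G> is followed by r with FIRST {r}. Thus FOLLOW(<G>) = {$, r, s}.
FOLLOW(<K>): in <S>-><C> <K> <G> r, <K> is followed by <G> r with FIRST {r, s}; in <E>-><G> <K>, the suffix after <K> is empty, so FOLLOW(<K>) ⊇ FOLLOW(<E>) = {$, r, s}; in <K>-><C> <K> <C>, <K> is followed by <C> with FIRST {r, s}; in <K>-><S> <C> <K> <C>, <K> is followed by <C> with FIRST {r, s}. Thus FOLLOW(<K>) = {$, r, s}.
FOLLOW(<C>): in <S>-><C> <K> <G> r, <C> is followed by <K> <G> r with FIRST {r, s}; in <S>-><C> s <E> <G>, <C> is followed by s <E> <G> with FIRST {s}; in <K>-><C> <K> <C> (occurrence 1), <C> is followed by <K> <C> with FIRST {r, s}; in <K>-><C> <K> <C> (occurrence 2), the suffix after <C> is empty, so FOLLOW(<C>) ⊇ FOLLOW(<K>) = {$, r, s}; in <K>-><S> <C> <K> <C> (occurrence 1), <C> is followed by <K> <C> with FIRST {r, s}; in <K>-><S> <C> <K> <C> (occurrence 2), the suffix after <C> is empty, so FOLLOW(<C>) ⊇ FOLLOW(<K>) = {$, r, s}. Thus FOLLOW(<C>) = {$, r, s}.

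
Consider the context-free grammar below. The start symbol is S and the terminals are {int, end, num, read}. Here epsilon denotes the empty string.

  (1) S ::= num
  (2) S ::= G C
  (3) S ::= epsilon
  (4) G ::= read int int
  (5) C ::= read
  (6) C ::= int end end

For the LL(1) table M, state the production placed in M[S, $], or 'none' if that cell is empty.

S ::= epsilon

FIRST(G) = {read}
FIRST(C) = {int, read}
FIRST(S) = {epsilon, num, read}  (via G C)
FOLLOW(S) includes $ since S is the start symbol.
FOLLOW(S): S appears on no right-hand side. Thus FOLLOW(S) = {$}.
For S ::= num: FIRST(num) = {num}, so it goes in M[S, t] for t ∈ {num}.
For S ::= G C: FIRST(G C) = {read}, so it goes in M[S, t] for t ∈ {read}.
For S ::= epsilon: FIRST(epsilon) = {epsilon}, so it goes in M[S, t] for t ∈ {}; since epsilon ∈ FIRST, also for every t ∈ FOLLOW(S) = {$}.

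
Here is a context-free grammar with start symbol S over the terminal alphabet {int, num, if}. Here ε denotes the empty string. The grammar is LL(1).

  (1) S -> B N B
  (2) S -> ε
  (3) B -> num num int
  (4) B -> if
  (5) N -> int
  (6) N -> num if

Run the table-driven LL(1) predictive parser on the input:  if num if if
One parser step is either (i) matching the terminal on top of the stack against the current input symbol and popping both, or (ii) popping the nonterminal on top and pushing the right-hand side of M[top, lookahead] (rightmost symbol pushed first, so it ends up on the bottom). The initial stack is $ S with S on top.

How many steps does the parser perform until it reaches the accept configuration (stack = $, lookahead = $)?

8

     Stack       Input           Action
  1  $ S         if num if if $  expand S -> B N B
  2  $ B N B     if num if if $  expand B -> if
  3  $ B N if    if num if if $  match if
  4  $ B N       num if if $     expand N -> num if
  5  $ B if num  num if if $     match num
  6  $ B if      if if $         match if
  7  $ B         if $            expand B -> if
  8  $ if        if $            match if
Accept reached after 8 steps.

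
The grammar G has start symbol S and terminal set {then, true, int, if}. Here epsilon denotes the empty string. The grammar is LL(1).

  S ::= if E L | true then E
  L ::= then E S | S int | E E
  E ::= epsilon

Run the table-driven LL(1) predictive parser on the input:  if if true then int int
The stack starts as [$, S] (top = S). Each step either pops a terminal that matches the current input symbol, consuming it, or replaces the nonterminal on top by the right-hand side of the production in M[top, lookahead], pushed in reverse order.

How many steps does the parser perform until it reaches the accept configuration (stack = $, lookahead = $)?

step 1: stack=$ S  input=if if true then int int $  — expand S ::= if E L
step 2: stack=$ L E if  input=if if true then int int $  — match if
step 3: stack=$ L E  input=if true then int int $  — expand E ::= epsilon
step 4: stack=$ L  input=if true then int int $  — expand L ::= S int
step 5: stack=$ int S  input=if true then int int $  — expand S ::= if E L
step 6: stack=$ int L E if  input=if true then int int $  — match if
step 7: stack=$ int L E  input=true then int int $  — expand E ::= epsilon
step 8: stack=$ int L  input=true then int int $  — expand L ::= S int
step 9: stack=$ int int S  input=true then int int $  — expand S ::= true then E
step 10: stack=$ int int E then true  input=true then int int $  — match true
step 11: stack=$ int int E then  input=then int int $  — match then
step 12: stack=$ int int E  input=int int $  — expand E ::= epsilon
step 13: stack=$ int int  input=int int $  — match int
step 14: stack=$ int  input=int $  — match int
Accept reached after 14 steps.

14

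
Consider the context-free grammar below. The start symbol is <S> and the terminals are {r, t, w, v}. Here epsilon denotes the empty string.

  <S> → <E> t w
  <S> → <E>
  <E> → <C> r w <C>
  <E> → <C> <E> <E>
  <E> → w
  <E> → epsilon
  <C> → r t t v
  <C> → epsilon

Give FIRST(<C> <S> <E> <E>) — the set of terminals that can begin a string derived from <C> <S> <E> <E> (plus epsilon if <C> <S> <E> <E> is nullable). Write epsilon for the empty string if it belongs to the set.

FIRST(<C>): from <C>→r t t v we get {r}; from <C>→epsilon we get {epsilon}. So FIRST(<C>) = {epsilon, r}.
FIRST(<E>): from <E>→<C> r w <C> we get {r}; from <E>→<C> <E> <E> we get {epsilon, r, w}; from <E>→w we get {w}; from <E>→epsilon we get {epsilon}. So FIRST(<E>) = {epsilon, r, w}.
FIRST(<S>): from <S>→<E> t w we get {r, t, w}; from <S>→<E> we get {epsilon, r, w}. So FIRST(<S>) = {epsilon, r, t, w}.
FIRST(<C> <S> <E> <E>): take FIRST of each symbol in turn, carrying on past any symbol whose FIRST contains epsilon; result {epsilon, r, t, w}.

{epsilon, r, t, w}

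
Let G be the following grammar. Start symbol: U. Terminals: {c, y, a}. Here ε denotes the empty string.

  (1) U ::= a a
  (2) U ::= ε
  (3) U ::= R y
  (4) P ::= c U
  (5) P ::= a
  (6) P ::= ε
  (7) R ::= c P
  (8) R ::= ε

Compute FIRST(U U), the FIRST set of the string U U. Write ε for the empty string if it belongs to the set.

FIRST(P) = {ε, a, c}
FIRST(R) = {ε, c}
FIRST(U) = {ε, a, c, y}  (via R y)
FIRST(U U): take FIRST of each symbol in turn, carrying on past any symbol whose FIRST contains ε; result {ε, a, c, y}.

{ε, a, c, y}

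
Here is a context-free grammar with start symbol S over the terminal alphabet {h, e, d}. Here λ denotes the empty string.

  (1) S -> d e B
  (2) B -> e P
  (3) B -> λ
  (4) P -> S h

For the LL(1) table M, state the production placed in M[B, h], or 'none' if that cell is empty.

FIRST(S): from S->d e B we get {d}. So FIRST(S) = {d}.
FIRST(B): from B->e P we get {e}; from B->λ we get {λ}. So FIRST(B) = {λ, e}.
FIRST(P): from P->S h we get {d}. So FIRST(P) = {d}.
FOLLOW(S) includes $ since S is the start symbol.
FOLLOW(S): in P->S h, S is followed by h with FIRST {h}. Thus FOLLOW(S) = {$, h}.
FOLLOW(B): in S->d e B, the suffix after B is empty, so FOLLOW(B) ⊇ FOLLOW(S) = {$, h}. Thus FOLLOW(B) = {$, h}.
For B -> e P: FIRST(e P) = {e}, so it goes in M[B, t] for t ∈ {e}.
For B -> λ: FIRST(λ) = {λ}, so it goes in M[B, t] for t ∈ {}; since λ ∈ FIRST, also for every t ∈ FOLLOW(B) = {$, h}.

B -> λ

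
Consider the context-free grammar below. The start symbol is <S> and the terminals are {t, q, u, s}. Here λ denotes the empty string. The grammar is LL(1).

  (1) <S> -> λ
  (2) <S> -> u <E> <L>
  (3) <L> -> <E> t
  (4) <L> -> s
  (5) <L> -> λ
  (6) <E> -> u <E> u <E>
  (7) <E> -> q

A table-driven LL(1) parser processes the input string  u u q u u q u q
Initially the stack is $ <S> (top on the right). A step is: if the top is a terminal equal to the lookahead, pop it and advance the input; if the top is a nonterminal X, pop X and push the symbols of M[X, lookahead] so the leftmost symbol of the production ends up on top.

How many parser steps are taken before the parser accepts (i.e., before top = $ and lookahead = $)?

step 1: stack=$ <S>  input=u u q u u q u q $  — expand <S> -> u <E> <L>
step 2: stack=$ <L> <E> u  input=u u q u u q u q $  — match u
step 3: stack=$ <L> <E>  input=u q u u q u q $  — expand <E> -> u <E> u <E>
step 4: stack=$ <L> <E> u <E> u  input=u q u u q u q $  — match u
step 5: stack=$ <L> <E> u <E>  input=q u u q u q $  — expand <E> -> q
step 6: stack=$ <L> <E> u q  input=q u u q u q $  — match q
step 7: stack=$ <L> <E> u  input=u u q u q $  — match u
step 8: stack=$ <L> <E>  input=u q u q $  — expand <E> -> u <E> u <E>
step 9: stack=$ <L> <E> u <E> u  input=u q u q $  — match u
step 10: stack=$ <L> <E> u <E>  input=q u q $  — expand <E> -> q
step 11: stack=$ <L> <E> u q  input=q u q $  — match q
step 12: stack=$ <L> <E> u  input=u q $  — match u
step 13: stack=$ <L> <E>  input=q $  — expand <E> -> q
step 14: stack=$ <L> q  input=q $  — match q
step 15: stack=$ <L>  input=$  — expand <L> -> λ
Accept reached after 15 steps.

15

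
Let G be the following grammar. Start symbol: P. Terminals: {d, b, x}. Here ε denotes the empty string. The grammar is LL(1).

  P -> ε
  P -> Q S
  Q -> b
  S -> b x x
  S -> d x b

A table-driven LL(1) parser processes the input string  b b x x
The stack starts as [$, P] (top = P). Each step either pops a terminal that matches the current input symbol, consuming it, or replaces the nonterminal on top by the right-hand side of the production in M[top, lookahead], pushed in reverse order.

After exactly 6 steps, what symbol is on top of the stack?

     Stack    Input      Action
  1  $ P      b b x x $  expand P -> Q S
  2  $ S Q    b b x x $  expand Q -> b
  3  $ S b    b b x x $  match b
  4  $ S      b x x $    expand S -> b x x
  5  $ x x b  b x x $    match b
  6  $ x x    x x $      match x
Stack after step 6: $ x (top = x).

x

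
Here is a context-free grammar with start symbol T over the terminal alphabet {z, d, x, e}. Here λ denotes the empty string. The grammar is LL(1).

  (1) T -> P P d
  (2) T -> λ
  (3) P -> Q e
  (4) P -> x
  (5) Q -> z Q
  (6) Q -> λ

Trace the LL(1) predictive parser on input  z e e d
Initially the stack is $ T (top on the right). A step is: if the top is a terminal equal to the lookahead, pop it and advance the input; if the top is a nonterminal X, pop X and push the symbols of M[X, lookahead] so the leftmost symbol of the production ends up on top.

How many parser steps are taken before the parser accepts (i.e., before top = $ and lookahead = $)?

step 1: stack=$ T  input=z e e d $  — expand T -> P P d
step 2: stack=$ d P P  input=z e e d $  — expand P -> Q e
step 3: stack=$ d P e Q  input=z e e d $  — expand Q -> z Q
step 4: stack=$ d P e Q z  input=z e e d $  — match z
step 5: stack=$ d P e Q  input=e e d $  — expand Q -> λ
step 6: stack=$ d P e  input=e e d $  — match e
step 7: stack=$ d P  input=e d $  — expand P -> Q e
step 8: stack=$ d e Q  input=e d $  — expand Q -> λ
step 9: stack=$ d e  input=e d $  — match e
step 10: stack=$ d  input=d $  — match d
Accept reached after 10 steps.

10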